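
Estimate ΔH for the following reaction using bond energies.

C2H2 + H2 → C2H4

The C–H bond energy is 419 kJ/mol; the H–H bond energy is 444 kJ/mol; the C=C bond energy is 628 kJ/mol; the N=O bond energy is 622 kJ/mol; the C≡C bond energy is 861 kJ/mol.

Bonds broken (reactants):
  C≡C: 1 × 861 = 861
  C–H: 2 × 419 = 838
  H–H: 1 × 444 = 444
  Σ(broken) = 2143 kJ
Bonds formed (products):
  C–H: 4 × 419 = 1676
  C=C: 1 × 628 = 628
  Σ(formed) = 2304 kJ
ΔH = Σ(broken) − Σ(formed) = 2143 − 2304 = −161 kJ

ΔH ≈ −161 kJ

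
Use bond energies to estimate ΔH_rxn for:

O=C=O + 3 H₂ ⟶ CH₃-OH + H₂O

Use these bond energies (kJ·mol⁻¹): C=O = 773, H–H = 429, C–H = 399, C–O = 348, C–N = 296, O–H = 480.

Bonds broken (reactants):
  C=O: 2 × 773 = 1546
  H–H: 3 × 429 = 1287
  Σ(broken) = 2833 kJ
Bonds formed (products):
  C–H: 3 × 399 = 1197
  C–O: 1 × 348 = 348
  O–H: 3 × 480 = 1440
  Σ(formed) = 2985 kJ
ΔH = Σ(broken) − Σ(formed) = 2833 − 2985 = −152 kJ

ΔH ≈ −152 kJ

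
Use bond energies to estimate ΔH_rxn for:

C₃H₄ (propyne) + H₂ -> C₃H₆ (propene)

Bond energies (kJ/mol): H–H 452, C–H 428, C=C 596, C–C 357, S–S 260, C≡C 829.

ΔH ≈ −171 kJ

Bonds broken (reactants):
  C≡C: 1 × 829 = 829
  C–C: 1 × 357 = 357
  C–H: 4 × 428 = 1712
  H–H: 1 × 452 = 452
  Σ(broken) = 3350 kJ
Bonds formed (products):
  C–C: 1 × 357 = 357
  C–H: 6 × 428 = 2568
  C=C: 1 × 596 = 596
  Σ(formed) = 3521 kJ
ΔH = Σ(broken) − Σ(formed) = 3350 − 3521 = −171 kJ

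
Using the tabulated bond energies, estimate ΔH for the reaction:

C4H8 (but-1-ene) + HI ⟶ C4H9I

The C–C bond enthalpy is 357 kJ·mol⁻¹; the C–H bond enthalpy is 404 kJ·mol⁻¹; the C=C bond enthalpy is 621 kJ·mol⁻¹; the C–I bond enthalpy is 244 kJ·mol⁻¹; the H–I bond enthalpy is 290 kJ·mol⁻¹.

Bonds broken (reactants):
  C–C: 2 × 357 = 714
  C–H: 8 × 404 = 3232
  C=C: 1 × 621 = 621
  H–I: 1 × 290 = 290
  Σ(broken) = 4857 kJ
Bonds formed (products):
  C–C: 3 × 357 = 1071
  C–H: 9 × 404 = 3636
  C–I: 1 × 244 = 244
  Σ(formed) = 4951 kJ
ΔH = Σ(broken) − Σ(formed) = 4857 − 4951 = −94 kJ

ΔH ≈ −94 kJ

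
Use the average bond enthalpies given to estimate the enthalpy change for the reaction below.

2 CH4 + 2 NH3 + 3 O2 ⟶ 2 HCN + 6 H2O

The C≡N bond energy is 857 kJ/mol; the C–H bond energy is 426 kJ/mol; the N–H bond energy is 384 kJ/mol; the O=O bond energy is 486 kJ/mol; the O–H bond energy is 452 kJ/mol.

Bonds broken (reactants):
  C–H: 8 × 426 = 3408
  N–H: 6 × 384 = 2304
  O=O: 3 × 486 = 1458
  Σ(broken) = 7170 kJ
Bonds formed (products):
  C≡N: 2 × 857 = 1714
  C–H: 2 × 426 = 852
  O–H: 12 × 452 = 5424
  Σ(formed) = 7990 kJ
ΔH = Σ(broken) − Σ(formed) = 7170 − 7990 = −820 kJ

ΔH ≈ −820 kJ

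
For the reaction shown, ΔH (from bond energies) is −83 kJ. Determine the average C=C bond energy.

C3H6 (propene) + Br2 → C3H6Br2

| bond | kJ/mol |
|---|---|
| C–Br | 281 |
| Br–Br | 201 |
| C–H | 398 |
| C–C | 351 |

Let D be the C=C bond energy.
Σ(broken) = 1×201 + 1×351 + 6×398 + 1×D = 2940 + D
Σ(formed) = 2×281 + 2×351 + 6×398 = 3652
ΔH = Σ(broken) − Σ(formed) = (2940 + D) − (3652) = −712 + D
Setting this equal to −83 kJ gives D = 629 kJ/mol.

D(C=C) ≈ 629 kJ/mol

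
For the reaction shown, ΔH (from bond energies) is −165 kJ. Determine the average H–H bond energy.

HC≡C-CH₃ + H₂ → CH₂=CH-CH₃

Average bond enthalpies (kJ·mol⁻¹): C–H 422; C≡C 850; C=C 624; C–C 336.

Let D be the H–H bond energy.
Σ(broken) = 1×850 + 1×336 + 4×422 + 1×D = 2874 + D
Σ(formed) = 1×336 + 6×422 + 1×624 = 3492
ΔH = Σ(broken) − Σ(formed) = (2874 + D) − (3492) = −618 + D
Setting this equal to −165 kJ gives D = 453 kJ/mol.

D(H–H) ≈ 453 kJ/mol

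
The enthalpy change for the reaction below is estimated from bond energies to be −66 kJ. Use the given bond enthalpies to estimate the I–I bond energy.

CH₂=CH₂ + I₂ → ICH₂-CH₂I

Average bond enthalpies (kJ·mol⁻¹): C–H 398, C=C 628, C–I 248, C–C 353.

Let D be the I–I bond energy.
Σ(broken) = 4×398 + 1×628 + 1×D = 2220 + D
Σ(formed) = 1×353 + 4×398 + 2×248 = 2441
ΔH = Σ(broken) − Σ(formed) = (2220 + D) − (2441) = −221 + D
Setting this equal to −66 kJ gives D = 155 kJ/mol.

D(I–I) ≈ 155 kJ/mol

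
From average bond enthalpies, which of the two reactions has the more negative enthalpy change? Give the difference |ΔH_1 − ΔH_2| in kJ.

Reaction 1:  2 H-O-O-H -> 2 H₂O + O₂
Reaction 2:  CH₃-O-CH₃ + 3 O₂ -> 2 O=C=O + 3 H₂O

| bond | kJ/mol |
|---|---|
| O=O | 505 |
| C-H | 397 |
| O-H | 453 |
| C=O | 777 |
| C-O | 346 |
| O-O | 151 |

Reaction 1:
  Bonds broken (reactants):
    O-H: 4 × 453 = 1812
    O-O: 2 × 151 = 302
    Σ(broken) = 2114 kJ
  Bonds formed (products):
    O-H: 4 × 453 = 1812
    O=O: 1 × 505 = 505
    Σ(formed) = 2317 kJ
  ΔH_1 = 2114 − 2317 = −203 kJ
Reaction 2:
  Bonds broken (reactants):
    C-H: 6 × 397 = 2382
    C-O: 2 × 346 = 692
    O=O: 3 × 505 = 1515
    Σ(broken) = 4589 kJ
  Bonds formed (products):
    C=O: 4 × 777 = 3108
    O-H: 6 × 453 = 2718
    Σ(formed) = 5826 kJ
  ΔH_2 = 4589 − 5826 = −1237 kJ
ΔH_1 − ΔH_2 = +1034 kJ, so reaction 2 has the more negative ΔH; |ΔH_1 − ΔH_2| = 1034 kJ.

Reaction 2, by 1034 kJ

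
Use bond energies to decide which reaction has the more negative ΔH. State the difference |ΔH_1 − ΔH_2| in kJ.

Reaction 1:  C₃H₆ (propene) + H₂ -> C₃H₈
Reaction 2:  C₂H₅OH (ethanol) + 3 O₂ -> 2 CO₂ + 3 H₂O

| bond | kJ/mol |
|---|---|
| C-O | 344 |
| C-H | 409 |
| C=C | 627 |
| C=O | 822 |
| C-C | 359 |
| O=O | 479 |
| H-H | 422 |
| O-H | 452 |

Reaction 1:
  Bonds broken (reactants):
    C-C: 1 × 359 = 359
    C-H: 6 × 409 = 2454
    C=C: 1 × 627 = 627
    H-H: 1 × 422 = 422
    Σ(broken) = 3862 kJ
  Bonds formed (products):
    C-C: 2 × 359 = 718
    C-H: 8 × 409 = 3272
    Σ(formed) = 3990 kJ
  ΔH_1 = 3862 − 3990 = −128 kJ
Reaction 2:
  Bonds broken (reactants):
    C-C: 1 × 359 = 359
    C-H: 5 × 409 = 2045
    C-O: 1 × 344 = 344
    O-H: 1 × 452 = 452
    O=O: 3 × 479 = 1437
    Σ(broken) = 4637 kJ
  Bonds formed (products):
    C=O: 4 × 822 = 3288
    O-H: 6 × 452 = 2712
    Σ(formed) = 6000 kJ
  ΔH_2 = 4637 − 6000 = −1363 kJ
ΔH_1 − ΔH_2 = +1235 kJ, so reaction 2 has the more negative ΔH; |ΔH_1 − ΔH_2| = 1235 kJ.

Reaction 2, by 1235 kJ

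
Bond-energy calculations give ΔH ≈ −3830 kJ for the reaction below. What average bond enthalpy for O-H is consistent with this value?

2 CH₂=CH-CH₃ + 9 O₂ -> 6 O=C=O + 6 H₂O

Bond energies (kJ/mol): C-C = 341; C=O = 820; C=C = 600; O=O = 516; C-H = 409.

D(O-H) ≈ 452 kJ/mol

Let D be the O-H bond energy.
Σ(broken) = 2×341 + 12×409 + 2×600 + 9×516 = 11434
Σ(formed) = 12×820 + 12×D = 9840 + 12D
ΔH = Σ(broken) − Σ(formed) = (11434) − (9840 + 12D) = +1594 − 12D
Setting this equal to −3830 kJ gives 12D = 5424, so D = 452 kJ/mol.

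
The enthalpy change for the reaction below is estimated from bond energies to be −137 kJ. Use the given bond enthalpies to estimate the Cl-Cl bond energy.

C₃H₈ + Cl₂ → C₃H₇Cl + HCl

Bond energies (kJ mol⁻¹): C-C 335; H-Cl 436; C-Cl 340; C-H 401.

Let D be the Cl-Cl bond energy.
Σ(broken) = 2×335 + 8×401 + 1×D = 3878 + D
Σ(formed) = 2×335 + 1×340 + 7×401 + 1×436 = 4253
ΔH = Σ(broken) − Σ(formed) = (3878 + D) − (4253) = −375 + D
Setting this equal to −137 kJ gives D = 238 kJ/mol.

D(Cl-Cl) ≈ 238 kJ/mol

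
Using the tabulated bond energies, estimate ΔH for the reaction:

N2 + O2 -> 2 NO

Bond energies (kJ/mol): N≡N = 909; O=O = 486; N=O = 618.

Bonds broken (reactants):
  N≡N: 1 × 909 = 909
  O=O: 1 × 486 = 486
  Σ(broken) = 1395 kJ
Bonds formed (products):
  N=O: 2 × 618 = 1236
  Σ(formed) = 1236 kJ
ΔH = Σ(broken) − Σ(formed) = 1395 − 1236 = +159 kJ

ΔH ≈ +159 kJ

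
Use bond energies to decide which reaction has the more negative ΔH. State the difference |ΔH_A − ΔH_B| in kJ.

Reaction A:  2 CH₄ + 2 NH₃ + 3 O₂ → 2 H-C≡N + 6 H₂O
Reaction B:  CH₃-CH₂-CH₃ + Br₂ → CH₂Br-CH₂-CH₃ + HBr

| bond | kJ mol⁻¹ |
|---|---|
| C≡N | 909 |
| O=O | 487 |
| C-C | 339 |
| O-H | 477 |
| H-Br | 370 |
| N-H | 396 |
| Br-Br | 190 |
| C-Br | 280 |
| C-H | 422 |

Reaction A:
  Bonds broken (reactants):
    C-H: 8 × 422 = 3376
    N-H: 6 × 396 = 2376
    O=O: 3 × 487 = 1461
    Σ(broken) = 7213 kJ
  Bonds formed (products):
    C≡N: 2 × 909 = 1818
    C-H: 2 × 422 = 844
    O-H: 12 × 477 = 5724
    Σ(formed) = 8386 kJ
  ΔH_A = 7213 − 8386 = −1173 kJ
Reaction B:
  Bonds broken (reactants):
    Br-Br: 1 × 190 = 190
    C-C: 2 × 339 = 678
    C-H: 8 × 422 = 3376
    Σ(broken) = 4244 kJ
  Bonds formed (products):
    C-Br: 1 × 280 = 280
    C-C: 2 × 339 = 678
    C-H: 7 × 422 = 2954
    H-Br: 1 × 370 = 370
    Σ(formed) = 4282 kJ
  ΔH_B = 4244 − 4282 = −38 kJ
ΔH_A − ΔH_B = −1135 kJ, so reaction A has the more negative ΔH; |ΔH_A − ΔH_B| = 1135 kJ.

Reaction A, by 1135 kJ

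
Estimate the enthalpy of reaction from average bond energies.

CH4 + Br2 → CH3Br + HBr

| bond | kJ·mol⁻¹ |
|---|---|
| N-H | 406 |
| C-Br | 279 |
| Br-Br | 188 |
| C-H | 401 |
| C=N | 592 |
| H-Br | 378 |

ΔH ≈ −68 kJ

Bonds broken (reactants):
  Br-Br: 1 × 188 = 188
  C-H: 4 × 401 = 1604
  Σ(broken) = 1792 kJ
Bonds formed (products):
  C-Br: 1 × 279 = 279
  C-H: 3 × 401 = 1203
  H-Br: 1 × 378 = 378
  Σ(formed) = 1860 kJ
ΔH = Σ(broken) − Σ(formed) = 1792 − 1860 = −68 kJ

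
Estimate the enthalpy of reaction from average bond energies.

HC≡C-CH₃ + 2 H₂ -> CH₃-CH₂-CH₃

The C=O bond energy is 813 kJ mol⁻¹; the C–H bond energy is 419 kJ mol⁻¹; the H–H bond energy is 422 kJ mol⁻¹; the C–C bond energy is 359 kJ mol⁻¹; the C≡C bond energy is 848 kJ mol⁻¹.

Bonds broken (reactants):
  C≡C: 1 × 848 = 848
  C–C: 1 × 359 = 359
  C–H: 4 × 419 = 1676
  H–H: 2 × 422 = 844
  Σ(broken) = 3727 kJ
Bonds formed (products):
  C–C: 2 × 359 = 718
  C–H: 8 × 419 = 3352
  Σ(formed) = 4070 kJ
ΔH = Σ(broken) − Σ(formed) = 3727 − 4070 = −343 kJ

ΔH ≈ −343 kJ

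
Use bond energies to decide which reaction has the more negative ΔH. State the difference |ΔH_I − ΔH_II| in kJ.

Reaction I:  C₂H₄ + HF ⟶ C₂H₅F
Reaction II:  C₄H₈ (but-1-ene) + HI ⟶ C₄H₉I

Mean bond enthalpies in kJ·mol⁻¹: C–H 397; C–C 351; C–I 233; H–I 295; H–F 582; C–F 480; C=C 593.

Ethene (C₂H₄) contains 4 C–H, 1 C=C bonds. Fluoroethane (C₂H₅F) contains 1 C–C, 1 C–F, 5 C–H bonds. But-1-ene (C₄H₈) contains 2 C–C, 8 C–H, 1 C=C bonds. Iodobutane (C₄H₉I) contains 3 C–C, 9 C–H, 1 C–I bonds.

Reaction II, by 40 kJ

Reaction I:
  Bonds broken (reactants):
    C–H: 4 × 397 = 1588
    C=C: 1 × 593 = 593
    H–F: 1 × 582 = 582
    Σ(broken) = 2763 kJ
  Bonds formed (products):
    C–C: 1 × 351 = 351
    C–F: 1 × 480 = 480
    C–H: 5 × 397 = 1985
    Σ(formed) = 2816 kJ
  ΔH_I = 2763 − 2816 = −53 kJ
Reaction II:
  Bonds broken (reactants):
    C–C: 2 × 351 = 702
    C–H: 8 × 397 = 3176
    C=C: 1 × 593 = 593
    H–I: 1 × 295 = 295
    Σ(broken) = 4766 kJ
  Bonds formed (products):
    C–C: 3 × 351 = 1053
    C–H: 9 × 397 = 3573
    C–I: 1 × 233 = 233
    Σ(formed) = 4859 kJ
  ΔH_II = 4766 − 4859 = −93 kJ
ΔH_I − ΔH_II = +40 kJ, so reaction II has the more negative ΔH; |ΔH_I − ΔH_II| = 40 kJ.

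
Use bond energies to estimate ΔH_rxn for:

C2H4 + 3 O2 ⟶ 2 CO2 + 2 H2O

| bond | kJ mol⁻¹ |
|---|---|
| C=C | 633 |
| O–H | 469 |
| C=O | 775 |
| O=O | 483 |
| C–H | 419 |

ΔH ≈ −1218 kJ

Bonds broken (reactants):
  C–H: 4 × 419 = 1676
  C=C: 1 × 633 = 633
  O=O: 3 × 483 = 1449
  Σ(broken) = 3758 kJ
Bonds formed (products):
  C=O: 4 × 775 = 3100
  O–H: 4 × 469 = 1876
  Σ(formed) = 4976 kJ
ΔH = Σ(broken) − Σ(formed) = 3758 − 4976 = −1218 kJ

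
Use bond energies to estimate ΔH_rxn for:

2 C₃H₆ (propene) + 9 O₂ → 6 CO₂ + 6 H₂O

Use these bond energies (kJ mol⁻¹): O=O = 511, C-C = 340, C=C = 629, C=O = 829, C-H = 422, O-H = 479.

ΔH ≈ −4095 kJ

Bonds broken (reactants):
  C-C: 2 × 340 = 680
  C-H: 12 × 422 = 5064
  C=C: 2 × 629 = 1258
  O=O: 9 × 511 = 4599
  Σ(broken) = 11601 kJ
Bonds formed (products):
  C=O: 12 × 829 = 9948
  O-H: 12 × 479 = 5748
  Σ(formed) = 15696 kJ
ΔH = Σ(broken) − Σ(formed) = 11601 − 15696 = −4095 kJ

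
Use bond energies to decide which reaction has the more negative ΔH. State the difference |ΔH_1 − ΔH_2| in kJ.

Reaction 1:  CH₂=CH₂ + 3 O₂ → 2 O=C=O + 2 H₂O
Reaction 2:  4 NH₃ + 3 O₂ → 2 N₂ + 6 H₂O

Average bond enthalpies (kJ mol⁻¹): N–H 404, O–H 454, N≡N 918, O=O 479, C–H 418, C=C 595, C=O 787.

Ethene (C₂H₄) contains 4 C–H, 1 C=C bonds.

Reaction 1:
  Bonds broken (reactants):
    C–H: 4 × 418 = 1672
    C=C: 1 × 595 = 595
    O=O: 3 × 479 = 1437
    Σ(broken) = 3704 kJ
  Bonds formed (products):
    C=O: 4 × 787 = 3148
    O–H: 4 × 454 = 1816
    Σ(formed) = 4964 kJ
  ΔH_1 = 3704 − 4964 = −1260 kJ
Reaction 2:
  Bonds broken (reactants):
    N–H: 12 × 404 = 4848
    O=O: 3 × 479 = 1437
    Σ(broken) = 6285 kJ
  Bonds formed (products):
    N≡N: 2 × 918 = 1836
    O–H: 12 × 454 = 5448
    Σ(formed) = 7284 kJ
  ΔH_2 = 6285 − 7284 = −999 kJ
ΔH_1 − ΔH_2 = −261 kJ, so reaction 1 has the more negative ΔH; |ΔH_1 − ΔH_2| = 261 kJ.

Reaction 1, by 261 kJ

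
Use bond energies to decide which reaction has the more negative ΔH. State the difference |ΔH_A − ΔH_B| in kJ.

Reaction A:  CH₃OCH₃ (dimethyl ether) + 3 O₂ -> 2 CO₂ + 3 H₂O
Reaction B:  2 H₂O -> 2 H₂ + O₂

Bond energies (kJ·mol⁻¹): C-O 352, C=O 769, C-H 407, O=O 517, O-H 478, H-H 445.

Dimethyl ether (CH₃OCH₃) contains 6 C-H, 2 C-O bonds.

Reaction A:
  Bonds broken (reactants):
    C-H: 6 × 407 = 2442
    C-O: 2 × 352 = 704
    O=O: 3 × 517 = 1551
    Σ(broken) = 4697 kJ
  Bonds formed (products):
    C=O: 4 × 769 = 3076
    O-H: 6 × 478 = 2868
    Σ(formed) = 5944 kJ
  ΔH_A = 4697 − 5944 = −1247 kJ
Reaction B:
  Bonds broken (reactants):
    O-H: 4 × 478 = 1912
    Σ(broken) = 1912 kJ
  Bonds formed (products):
    H-H: 2 × 445 = 890
    O=O: 1 × 517 = 517
    Σ(formed) = 1407 kJ
  ΔH_B = 1912 − 1407 = +505 kJ
ΔH_A − ΔH_B = −1752 kJ, so reaction A has the more negative ΔH; |ΔH_A − ΔH_B| = 1752 kJ.

Reaction A, by 1752 kJ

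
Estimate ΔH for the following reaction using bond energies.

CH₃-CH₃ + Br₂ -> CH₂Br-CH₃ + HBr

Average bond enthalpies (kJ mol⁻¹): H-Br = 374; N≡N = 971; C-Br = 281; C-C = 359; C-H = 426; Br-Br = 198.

ΔH ≈ −31 kJ

Bonds broken (reactants):
  Br-Br: 1 × 198 = 198
  C-C: 1 × 359 = 359
  C-H: 6 × 426 = 2556
  Σ(broken) = 3113 kJ
Bonds formed (products):
  C-Br: 1 × 281 = 281
  C-C: 1 × 359 = 359
  C-H: 5 × 426 = 2130
  H-Br: 1 × 374 = 374
  Σ(formed) = 3144 kJ
ΔH = Σ(broken) − Σ(formed) = 3113 − 3144 = −31 kJ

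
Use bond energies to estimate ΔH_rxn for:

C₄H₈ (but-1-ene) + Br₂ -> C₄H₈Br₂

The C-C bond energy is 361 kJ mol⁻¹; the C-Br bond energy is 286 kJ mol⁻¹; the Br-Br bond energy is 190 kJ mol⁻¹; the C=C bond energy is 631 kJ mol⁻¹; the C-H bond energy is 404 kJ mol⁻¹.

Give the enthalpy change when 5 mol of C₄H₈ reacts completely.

Bonds broken (reactants):
  Br-Br: 1 × 190 = 190
  C-C: 2 × 361 = 722
  C-H: 8 × 404 = 3232
  C=C: 1 × 631 = 631
  Σ(broken) = 4775 kJ
Bonds formed (products):
  C-Br: 2 × 286 = 572
  C-C: 3 × 361 = 1083
  C-H: 8 × 404 = 3232
  Σ(formed) = 4887 kJ
ΔH = Σ(broken) − Σ(formed) = 4775 − 4887 = −112 kJ
For 5× the reaction as written: 5 × (−112) = −560 kJ

ΔH = −560 kJ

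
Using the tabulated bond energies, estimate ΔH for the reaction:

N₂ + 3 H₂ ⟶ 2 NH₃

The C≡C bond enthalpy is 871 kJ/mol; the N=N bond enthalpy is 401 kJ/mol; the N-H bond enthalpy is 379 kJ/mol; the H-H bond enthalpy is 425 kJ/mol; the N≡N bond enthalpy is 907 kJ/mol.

Bonds broken (reactants):
  H-H: 3 × 425 = 1275
  N≡N: 1 × 907 = 907
  Σ(broken) = 2182 kJ
Bonds formed (products):
  N-H: 6 × 379 = 2274
  Σ(formed) = 2274 kJ
ΔH = Σ(broken) − Σ(formed) = 2182 − 2274 = −92 kJ

ΔH ≈ −92 kJ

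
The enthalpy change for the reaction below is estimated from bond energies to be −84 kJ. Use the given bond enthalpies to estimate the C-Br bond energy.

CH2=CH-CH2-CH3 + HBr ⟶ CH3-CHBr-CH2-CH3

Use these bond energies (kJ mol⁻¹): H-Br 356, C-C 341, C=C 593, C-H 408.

Let D be the C-Br bond energy.
Σ(broken) = 2×341 + 8×408 + 1×593 + 1×356 = 4895
Σ(formed) = 1×D + 3×341 + 9×408 = 4695 + D
ΔH = Σ(broken) − Σ(formed) = (4895) − (4695 + D) = +200 − D
Setting this equal to −84 kJ gives D = 284 kJ/mol.

D(C-Br) ≈ 284 kJ/mol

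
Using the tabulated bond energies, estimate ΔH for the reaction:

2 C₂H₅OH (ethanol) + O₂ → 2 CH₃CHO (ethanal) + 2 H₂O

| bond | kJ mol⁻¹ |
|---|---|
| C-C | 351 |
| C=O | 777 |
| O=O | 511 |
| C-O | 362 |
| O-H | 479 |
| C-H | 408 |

Bonds broken (reactants):
  C-C: 2 × 351 = 702
  C-H: 10 × 408 = 4080
  C-O: 2 × 362 = 724
  O-H: 2 × 479 = 958
  O=O: 1 × 511 = 511
  Σ(broken) = 6975 kJ
Bonds formed (products):
  C-C: 2 × 351 = 702
  C-H: 8 × 408 = 3264
  C=O: 2 × 777 = 1554
  O-H: 4 × 479 = 1916
  Σ(formed) = 7436 kJ
ΔH = Σ(broken) − Σ(formed) = 6975 − 7436 = −461 kJ

ΔH ≈ −461 kJ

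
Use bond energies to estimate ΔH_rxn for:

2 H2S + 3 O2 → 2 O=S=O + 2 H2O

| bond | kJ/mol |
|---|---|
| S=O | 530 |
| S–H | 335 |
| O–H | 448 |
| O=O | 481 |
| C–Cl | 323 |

Bonds broken (reactants):
  O=O: 3 × 481 = 1443
  S–H: 4 × 335 = 1340
  Σ(broken) = 2783 kJ
Bonds formed (products):
  O–H: 4 × 448 = 1792
  S=O: 4 × 530 = 2120
  Σ(formed) = 3912 kJ
ΔH = Σ(broken) − Σ(formed) = 2783 − 3912 = −1129 kJ

ΔH ≈ −1129 kJ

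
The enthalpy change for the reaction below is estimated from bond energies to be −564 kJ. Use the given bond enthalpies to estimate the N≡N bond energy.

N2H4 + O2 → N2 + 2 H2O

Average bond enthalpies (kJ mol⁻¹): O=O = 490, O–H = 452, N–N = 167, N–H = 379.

D(N≡N) ≈ 929 kJ/mol

Let D be the N≡N bond energy.
Σ(broken) = 4×379 + 1×167 + 1×490 = 2173
Σ(formed) = 1×D + 4×452 = 1808 + D
ΔH = Σ(broken) − Σ(formed) = (2173) − (1808 + D) = +365 − D
Setting this equal to −564 kJ gives D = 929 kJ/mol.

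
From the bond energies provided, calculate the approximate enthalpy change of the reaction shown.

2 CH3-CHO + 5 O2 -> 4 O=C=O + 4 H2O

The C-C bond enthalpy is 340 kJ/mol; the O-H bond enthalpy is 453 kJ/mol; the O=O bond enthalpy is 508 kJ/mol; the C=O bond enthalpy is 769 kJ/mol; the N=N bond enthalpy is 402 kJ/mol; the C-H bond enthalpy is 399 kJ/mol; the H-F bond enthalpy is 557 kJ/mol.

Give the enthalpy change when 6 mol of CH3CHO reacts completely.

Bonds broken (reactants):
  C-C: 2 × 340 = 680
  C-H: 8 × 399 = 3192
  C=O: 2 × 769 = 1538
  O=O: 5 × 508 = 2540
  Σ(broken) = 7950 kJ
Bonds formed (products):
  C=O: 8 × 769 = 6152
  O-H: 8 × 453 = 3624
  Σ(formed) = 9776 kJ
ΔH = Σ(broken) − Σ(formed) = 7950 − 9776 = −1826 kJ
For 3× the reaction as written: 3 × (−1826) = −5478 kJ

ΔH = −5478 kJ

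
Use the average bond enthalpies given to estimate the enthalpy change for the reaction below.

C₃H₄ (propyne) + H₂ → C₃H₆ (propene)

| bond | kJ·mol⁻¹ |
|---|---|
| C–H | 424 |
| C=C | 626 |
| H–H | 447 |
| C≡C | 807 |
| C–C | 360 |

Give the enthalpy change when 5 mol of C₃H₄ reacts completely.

Bonds broken (reactants):
  C≡C: 1 × 807 = 807
  C–C: 1 × 360 = 360
  C–H: 4 × 424 = 1696
  H–H: 1 × 447 = 447
  Σ(broken) = 3310 kJ
Bonds formed (products):
  C–C: 1 × 360 = 360
  C–H: 6 × 424 = 2544
  C=C: 1 × 626 = 626
  Σ(formed) = 3530 kJ
ΔH = Σ(broken) − Σ(formed) = 3310 − 3530 = −220 kJ
For 5× the reaction as written: 5 × (−220) = −1100 kJ

ΔH = −1100 kJ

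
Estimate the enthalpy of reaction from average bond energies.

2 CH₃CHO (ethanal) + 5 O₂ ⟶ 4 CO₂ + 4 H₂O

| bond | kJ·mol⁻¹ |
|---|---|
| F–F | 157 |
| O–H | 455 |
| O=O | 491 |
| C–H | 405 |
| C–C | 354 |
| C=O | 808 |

Bonds broken (reactants):
  C–C: 2 × 354 = 708
  C–H: 8 × 405 = 3240
  C=O: 2 × 808 = 1616
  O=O: 5 × 491 = 2455
  Σ(broken) = 8019 kJ
Bonds formed (products):
  C=O: 8 × 808 = 6464
  O–H: 8 × 455 = 3640
  Σ(formed) = 10104 kJ
ΔH = Σ(broken) − Σ(formed) = 8019 − 10104 = −2085 kJ

ΔH ≈ −2085 kJ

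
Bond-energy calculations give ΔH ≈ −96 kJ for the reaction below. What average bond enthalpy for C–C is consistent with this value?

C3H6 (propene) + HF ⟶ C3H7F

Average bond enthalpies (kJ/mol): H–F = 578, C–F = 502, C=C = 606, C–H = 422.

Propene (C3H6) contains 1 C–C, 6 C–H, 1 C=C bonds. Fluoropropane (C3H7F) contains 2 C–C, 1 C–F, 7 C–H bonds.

Let D be the C–C bond energy.
Σ(broken) = 1×D + 6×422 + 1×606 + 1×578 = 3716 + D
Σ(formed) = 2×D + 1×502 + 7×422 = 3456 + 2D
ΔH = Σ(broken) − Σ(formed) = (3716 + D) − (3456 + 2D) = +260 − D
Setting this equal to −96 kJ gives D = 356 kJ/mol.

D(C–C) ≈ 356 kJ/mol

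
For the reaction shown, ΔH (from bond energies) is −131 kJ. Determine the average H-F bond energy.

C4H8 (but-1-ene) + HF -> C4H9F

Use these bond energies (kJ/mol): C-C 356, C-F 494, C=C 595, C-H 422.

Let D be the H-F bond energy.
Σ(broken) = 2×356 + 8×422 + 1×595 + 1×D = 4683 + D
Σ(formed) = 3×356 + 1×494 + 9×422 = 5360
ΔH = Σ(broken) − Σ(formed) = (4683 + D) − (5360) = −677 + D
Setting this equal to −131 kJ gives D = 546 kJ/mol.

D(H-F) ≈ 546 kJ/mol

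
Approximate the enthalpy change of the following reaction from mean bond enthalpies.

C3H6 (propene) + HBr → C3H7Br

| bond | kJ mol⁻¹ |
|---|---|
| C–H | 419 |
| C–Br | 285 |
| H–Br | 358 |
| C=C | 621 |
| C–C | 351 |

Bonds broken (reactants):
  C–C: 1 × 351 = 351
  C–H: 6 × 419 = 2514
  C=C: 1 × 621 = 621
  H–Br: 1 × 358 = 358
  Σ(broken) = 3844 kJ
Bonds formed (products):
  C–Br: 1 × 285 = 285
  C–C: 2 × 351 = 702
  C–H: 7 × 419 = 2933
  Σ(formed) = 3920 kJ
ΔH = Σ(broken) − Σ(formed) = 3844 − 3920 = −76 kJ

ΔH ≈ −76 kJ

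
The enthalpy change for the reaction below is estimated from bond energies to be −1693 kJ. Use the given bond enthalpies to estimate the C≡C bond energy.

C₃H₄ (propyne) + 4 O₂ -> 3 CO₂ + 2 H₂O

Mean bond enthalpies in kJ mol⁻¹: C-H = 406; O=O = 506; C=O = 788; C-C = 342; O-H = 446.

D(C≡C) ≈ 829 kJ/mol

Let D be the C≡C bond energy.
Σ(broken) = 1×D + 1×342 + 4×406 + 4×506 = 3990 + D
Σ(formed) = 6×788 + 4×446 = 6512
ΔH = Σ(broken) − Σ(formed) = (3990 + D) − (6512) = −2522 + D
Setting this equal to −1693 kJ gives D = 829 kJ/mol.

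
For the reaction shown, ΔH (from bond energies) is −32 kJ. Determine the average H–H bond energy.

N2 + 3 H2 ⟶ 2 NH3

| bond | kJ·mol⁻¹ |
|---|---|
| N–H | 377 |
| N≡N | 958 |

D(H–H) ≈ 424 kJ/mol

Let D be the H–H bond energy.
Σ(broken) = 3×D + 1×958 = 958 + 3D
Σ(formed) = 6×377 = 2262
ΔH = Σ(broken) − Σ(formed) = (958 + 3D) − (2262) = −1304 + 3D
Setting this equal to −32 kJ gives 3D = 1272, so D = 424 kJ/mol.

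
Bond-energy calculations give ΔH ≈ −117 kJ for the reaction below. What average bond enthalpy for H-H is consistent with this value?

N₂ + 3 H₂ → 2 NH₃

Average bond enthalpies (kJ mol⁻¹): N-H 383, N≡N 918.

Let D be the H-H bond energy.
Σ(broken) = 3×D + 1×918 = 918 + 3D
Σ(formed) = 6×383 = 2298
ΔH = Σ(broken) − Σ(formed) = (918 + 3D) − (2298) = −1380 + 3D
Setting this equal to −117 kJ gives 3D = 1263, so D = 421 kJ/mol.

D(H-H) ≈ 421 kJ/mol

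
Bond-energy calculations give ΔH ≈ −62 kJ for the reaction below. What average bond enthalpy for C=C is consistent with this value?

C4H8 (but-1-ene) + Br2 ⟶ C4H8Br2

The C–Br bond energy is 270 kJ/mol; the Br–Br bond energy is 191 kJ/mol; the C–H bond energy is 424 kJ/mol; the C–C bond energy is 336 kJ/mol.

Let D be the C=C bond energy.
Σ(broken) = 1×191 + 2×336 + 8×424 + 1×D = 4255 + D
Σ(formed) = 2×270 + 3×336 + 8×424 = 4940
ΔH = Σ(broken) − Σ(formed) = (4255 + D) − (4940) = −685 + D
Setting this equal to −62 kJ gives D = 623 kJ/mol.

D(C=C) ≈ 623 kJ/mol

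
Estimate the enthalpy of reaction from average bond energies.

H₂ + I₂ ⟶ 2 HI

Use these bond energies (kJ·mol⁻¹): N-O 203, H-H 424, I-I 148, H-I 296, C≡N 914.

Bonds broken (reactants):
  H-H: 1 × 424 = 424
  I-I: 1 × 148 = 148
  Σ(broken) = 572 kJ
Bonds formed (products):
  H-I: 2 × 296 = 592
  Σ(formed) = 592 kJ
ΔH = Σ(broken) − Σ(formed) = 572 − 592 = −20 kJ

ΔH ≈ −20 kJ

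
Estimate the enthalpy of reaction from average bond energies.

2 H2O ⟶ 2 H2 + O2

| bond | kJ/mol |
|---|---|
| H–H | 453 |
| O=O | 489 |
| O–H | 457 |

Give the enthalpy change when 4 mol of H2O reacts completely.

Bonds broken (reactants):
  O–H: 4 × 457 = 1828
  Σ(broken) = 1828 kJ
Bonds formed (products):
  H–H: 2 × 453 = 906
  O=O: 1 × 489 = 489
  Σ(formed) = 1395 kJ
ΔH = Σ(broken) − Σ(formed) = 1828 − 1395 = +433 kJ
For 2× the reaction as written: 2 × (+433) = +866 kJ

ΔH = +866 kJ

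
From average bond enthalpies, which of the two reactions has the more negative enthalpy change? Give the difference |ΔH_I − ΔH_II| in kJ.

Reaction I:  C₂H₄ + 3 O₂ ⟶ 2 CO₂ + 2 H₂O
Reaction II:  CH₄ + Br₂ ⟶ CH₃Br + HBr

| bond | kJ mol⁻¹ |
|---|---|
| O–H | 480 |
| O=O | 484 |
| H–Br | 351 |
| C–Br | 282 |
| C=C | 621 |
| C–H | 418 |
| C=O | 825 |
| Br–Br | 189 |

Reaction I, by 1449 kJ

Reaction I:
  Bonds broken (reactants):
    C–H: 4 × 418 = 1672
    C=C: 1 × 621 = 621
    O=O: 3 × 484 = 1452
    Σ(broken) = 3745 kJ
  Bonds formed (products):
    C=O: 4 × 825 = 3300
    O–H: 4 × 480 = 1920
    Σ(formed) = 5220 kJ
  ΔH_I = 3745 − 5220 = −1475 kJ
Reaction II:
  Bonds broken (reactants):
    Br–Br: 1 × 189 = 189
    C–H: 4 × 418 = 1672
    Σ(broken) = 1861 kJ
  Bonds formed (products):
    C–Br: 1 × 282 = 282
    C–H: 3 × 418 = 1254
    H–Br: 1 × 351 = 351
    Σ(formed) = 1887 kJ
  ΔH_II = 1861 − 1887 = −26 kJ
ΔH_I − ΔH_II = −1449 kJ, so reaction I has the more negative ΔH; |ΔH_I − ΔH_II| = 1449 kJ.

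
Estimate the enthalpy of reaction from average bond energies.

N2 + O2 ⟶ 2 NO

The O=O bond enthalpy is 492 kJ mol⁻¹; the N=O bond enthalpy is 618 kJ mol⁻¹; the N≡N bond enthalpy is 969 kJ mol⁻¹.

Bonds broken (reactants):
  N≡N: 1 × 969 = 969
  O=O: 1 × 492 = 492
  Σ(broken) = 1461 kJ
Bonds formed (products):
  N=O: 2 × 618 = 1236
  Σ(formed) = 1236 kJ
ΔH = Σ(broken) − Σ(formed) = 1461 − 1236 = +225 kJ

ΔH ≈ +225 kJ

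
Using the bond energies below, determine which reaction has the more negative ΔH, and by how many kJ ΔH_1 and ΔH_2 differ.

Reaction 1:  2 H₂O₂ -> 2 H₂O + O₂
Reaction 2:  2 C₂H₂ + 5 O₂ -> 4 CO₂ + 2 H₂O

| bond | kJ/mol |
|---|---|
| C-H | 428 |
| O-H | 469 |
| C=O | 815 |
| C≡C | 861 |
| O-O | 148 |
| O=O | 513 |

Reaction 2, by 2180 kJ

Reaction 1:
  Bonds broken (reactants):
    O-H: 4 × 469 = 1876
    O-O: 2 × 148 = 296
    Σ(broken) = 2172 kJ
  Bonds formed (products):
    O-H: 4 × 469 = 1876
    O=O: 1 × 513 = 513
    Σ(formed) = 2389 kJ
  ΔH_1 = 2172 − 2389 = −217 kJ
Reaction 2:
  Bonds broken (reactants):
    C≡C: 2 × 861 = 1722
    C-H: 4 × 428 = 1712
    O=O: 5 × 513 = 2565
    Σ(broken) = 5999 kJ
  Bonds formed (products):
    C=O: 8 × 815 = 6520
    O-H: 4 × 469 = 1876
    Σ(formed) = 8396 kJ
  ΔH_2 = 5999 − 8396 = −2397 kJ
ΔH_1 − ΔH_2 = +2180 kJ, so reaction 2 has the more negative ΔH; |ΔH_1 − ΔH_2| = 2180 kJ.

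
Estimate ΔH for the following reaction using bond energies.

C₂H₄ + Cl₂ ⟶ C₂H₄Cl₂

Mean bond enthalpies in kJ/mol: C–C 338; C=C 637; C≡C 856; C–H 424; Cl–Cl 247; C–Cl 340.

Bonds broken (reactants):
  C–H: 4 × 424 = 1696
  C=C: 1 × 637 = 637
  Cl–Cl: 1 × 247 = 247
  Σ(broken) = 2580 kJ
Bonds formed (products):
  C–C: 1 × 338 = 338
  C–Cl: 2 × 340 = 680
  C–H: 4 × 424 = 1696
  Σ(formed) = 2714 kJ
ΔH = Σ(broken) − Σ(formed) = 2580 − 2714 = −134 kJ

ΔH ≈ −134 kJ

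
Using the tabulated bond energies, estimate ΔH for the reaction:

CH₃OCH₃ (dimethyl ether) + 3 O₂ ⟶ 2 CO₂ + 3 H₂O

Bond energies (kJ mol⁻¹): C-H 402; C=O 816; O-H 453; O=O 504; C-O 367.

ΔH ≈ −1324 kJ

Bonds broken (reactants):
  C-H: 6 × 402 = 2412
  C-O: 2 × 367 = 734
  O=O: 3 × 504 = 1512
  Σ(broken) = 4658 kJ
Bonds formed (products):
  C=O: 4 × 816 = 3264
  O-H: 6 × 453 = 2718
  Σ(formed) = 5982 kJ
ΔH = Σ(broken) − Σ(formed) = 4658 − 5982 = −1324 kJ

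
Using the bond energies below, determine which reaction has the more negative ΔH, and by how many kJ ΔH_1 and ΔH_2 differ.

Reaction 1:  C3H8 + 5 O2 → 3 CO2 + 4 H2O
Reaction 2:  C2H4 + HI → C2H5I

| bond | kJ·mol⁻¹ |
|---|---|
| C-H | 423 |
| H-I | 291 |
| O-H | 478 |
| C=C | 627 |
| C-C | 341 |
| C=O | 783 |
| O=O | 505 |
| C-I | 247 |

Reaction 1, by 1838 kJ

Reaction 1:
  Bonds broken (reactants):
    C-C: 2 × 341 = 682
    C-H: 8 × 423 = 3384
    O=O: 5 × 505 = 2525
    Σ(broken) = 6591 kJ
  Bonds formed (products):
    C=O: 6 × 783 = 4698
    O-H: 8 × 478 = 3824
    Σ(formed) = 8522 kJ
  ΔH_1 = 6591 − 8522 = −1931 kJ
Reaction 2:
  Bonds broken (reactants):
    C-H: 4 × 423 = 1692
    C=C: 1 × 627 = 627
    H-I: 1 × 291 = 291
    Σ(broken) = 2610 kJ
  Bonds formed (products):
    C-C: 1 × 341 = 341
    C-H: 5 × 423 = 2115
    C-I: 1 × 247 = 247
    Σ(formed) = 2703 kJ
  ΔH_2 = 2610 − 2703 = −93 kJ
ΔH_1 − ΔH_2 = −1838 kJ, so reaction 1 has the more negative ΔH; |ΔH_1 − ΔH_2| = 1838 kJ.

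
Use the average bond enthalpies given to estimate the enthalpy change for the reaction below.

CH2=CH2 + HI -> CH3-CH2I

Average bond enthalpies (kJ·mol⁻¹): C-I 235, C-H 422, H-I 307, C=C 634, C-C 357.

ΔH ≈ −73 kJ

Bonds broken (reactants):
  C-H: 4 × 422 = 1688
  C=C: 1 × 634 = 634
  H-I: 1 × 307 = 307
  Σ(broken) = 2629 kJ
Bonds formed (products):
  C-C: 1 × 357 = 357
  C-H: 5 × 422 = 2110
  C-I: 1 × 235 = 235
  Σ(formed) = 2702 kJ
ΔH = Σ(broken) − Σ(formed) = 2629 − 2702 = −73 kJ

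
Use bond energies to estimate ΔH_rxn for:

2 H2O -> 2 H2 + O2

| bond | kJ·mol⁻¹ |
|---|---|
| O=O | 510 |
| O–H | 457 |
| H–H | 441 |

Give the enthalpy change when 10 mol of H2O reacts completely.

Bonds broken (reactants):
  O–H: 4 × 457 = 1828
  Σ(broken) = 1828 kJ
Bonds formed (products):
  H–H: 2 × 441 = 882
  O=O: 1 × 510 = 510
  Σ(formed) = 1392 kJ
ΔH = Σ(broken) − Σ(formed) = 1828 − 1392 = +436 kJ
For 5× the reaction as written: 5 × (+436) = +2180 kJ

ΔH = +2180 kJ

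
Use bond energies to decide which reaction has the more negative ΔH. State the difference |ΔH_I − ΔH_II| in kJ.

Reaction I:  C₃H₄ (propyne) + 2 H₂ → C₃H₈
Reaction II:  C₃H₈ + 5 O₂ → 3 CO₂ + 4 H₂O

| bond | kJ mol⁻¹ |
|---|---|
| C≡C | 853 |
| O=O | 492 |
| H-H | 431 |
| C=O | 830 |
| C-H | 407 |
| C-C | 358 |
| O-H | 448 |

Reaction I:
  Bonds broken (reactants):
    C≡C: 1 × 853 = 853
    C-C: 1 × 358 = 358
    C-H: 4 × 407 = 1628
    H-H: 2 × 431 = 862
    Σ(broken) = 3701 kJ
  Bonds formed (products):
    C-C: 2 × 358 = 716
    C-H: 8 × 407 = 3256
    Σ(formed) = 3972 kJ
  ΔH_I = 3701 − 3972 = −271 kJ
Reaction II:
  Bonds broken (reactants):
    C-C: 2 × 358 = 716
    C-H: 8 × 407 = 3256
    O=O: 5 × 492 = 2460
    Σ(broken) = 6432 kJ
  Bonds formed (products):
    C=O: 6 × 830 = 4980
    O-H: 8 × 448 = 3584
    Σ(formed) = 8564 kJ
  ΔH_II = 6432 − 8564 = −2132 kJ
ΔH_I − ΔH_II = +1861 kJ, so reaction II has the more negative ΔH; |ΔH_I − ΔH_II| = 1861 kJ.

Reaction II, by 1861 kJ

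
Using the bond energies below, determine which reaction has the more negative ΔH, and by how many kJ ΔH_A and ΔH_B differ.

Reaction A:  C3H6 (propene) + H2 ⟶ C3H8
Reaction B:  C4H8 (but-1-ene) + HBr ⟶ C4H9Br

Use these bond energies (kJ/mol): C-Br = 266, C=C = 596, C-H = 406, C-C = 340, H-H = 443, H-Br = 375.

Reaction A, by 72 kJ

Reaction A:
  Bonds broken (reactants):
    C-C: 1 × 340 = 340
    C-H: 6 × 406 = 2436
    C=C: 1 × 596 = 596
    H-H: 1 × 443 = 443
    Σ(broken) = 3815 kJ
  Bonds formed (products):
    C-C: 2 × 340 = 680
    C-H: 8 × 406 = 3248
    Σ(formed) = 3928 kJ
  ΔH_A = 3815 − 3928 = −113 kJ
Reaction B:
  Bonds broken (reactants):
    C-C: 2 × 340 = 680
    C-H: 8 × 406 = 3248
    C=C: 1 × 596 = 596
    H-Br: 1 × 375 = 375
    Σ(broken) = 4899 kJ
  Bonds formed (products):
    C-Br: 1 × 266 = 266
    C-C: 3 × 340 = 1020
    C-H: 9 × 406 = 3654
    Σ(formed) = 4940 kJ
  ΔH_B = 4899 − 4940 = −41 kJ
ΔH_A − ΔH_B = −72 kJ, so reaction A has the more negative ΔH; |ΔH_A − ΔH_B| = 72 kJ.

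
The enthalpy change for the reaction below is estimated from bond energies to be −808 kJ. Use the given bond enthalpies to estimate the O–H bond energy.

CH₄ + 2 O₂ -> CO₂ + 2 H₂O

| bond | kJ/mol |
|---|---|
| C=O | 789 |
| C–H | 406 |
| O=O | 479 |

Let D be the O–H bond energy.
Σ(broken) = 4×406 + 2×479 = 2582
Σ(formed) = 2×789 + 4×D = 1578 + 4D
ΔH = Σ(broken) − Σ(formed) = (2582) − (1578 + 4D) = +1004 − 4D
Setting this equal to −808 kJ gives 4D = 1812, so D = 453 kJ/mol.

D(O–H) ≈ 453 kJ/mol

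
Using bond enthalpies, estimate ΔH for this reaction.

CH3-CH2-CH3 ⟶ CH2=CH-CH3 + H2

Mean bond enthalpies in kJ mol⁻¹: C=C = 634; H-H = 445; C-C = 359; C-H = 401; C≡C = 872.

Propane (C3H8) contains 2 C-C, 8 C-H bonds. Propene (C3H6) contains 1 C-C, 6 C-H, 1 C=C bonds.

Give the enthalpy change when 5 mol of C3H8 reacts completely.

ΔH = +410 kJ

Bonds broken (reactants):
  C-C: 2 × 359 = 718
  C-H: 8 × 401 = 3208
  Σ(broken) = 3926 kJ
Bonds formed (products):
  C-C: 1 × 359 = 359
  C-H: 6 × 401 = 2406
  C=C: 1 × 634 = 634
  H-H: 1 × 445 = 445
  Σ(formed) = 3844 kJ
ΔH = Σ(broken) − Σ(formed) = 3926 − 3844 = +82 kJ
For 5× the reaction as written: 5 × (+82) = +410 kJ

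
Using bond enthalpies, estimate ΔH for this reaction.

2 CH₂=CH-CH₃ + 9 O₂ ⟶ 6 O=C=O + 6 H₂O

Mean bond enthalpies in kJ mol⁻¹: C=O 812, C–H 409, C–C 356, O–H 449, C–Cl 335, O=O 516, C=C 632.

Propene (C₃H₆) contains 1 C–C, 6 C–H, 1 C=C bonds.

ΔH ≈ −3604 kJ

Bonds broken (reactants):
  C–C: 2 × 356 = 712
  C–H: 12 × 409 = 4908
  C=C: 2 × 632 = 1264
  O=O: 9 × 516 = 4644
  Σ(broken) = 11528 kJ
Bonds formed (products):
  C=O: 12 × 812 = 9744
  O–H: 12 × 449 = 5388
  Σ(formed) = 15132 kJ
ΔH = Σ(broken) − Σ(formed) = 11528 − 15132 = −3604 kJ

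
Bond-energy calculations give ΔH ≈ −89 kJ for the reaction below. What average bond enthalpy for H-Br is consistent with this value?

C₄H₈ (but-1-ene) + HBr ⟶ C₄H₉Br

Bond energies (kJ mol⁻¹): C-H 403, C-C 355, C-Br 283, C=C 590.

D(H-Br) ≈ 362 kJ/mol

Let D be the H-Br bond energy.
Σ(broken) = 2×355 + 8×403 + 1×590 + 1×D = 4524 + D
Σ(formed) = 1×283 + 3×355 + 9×403 = 4975
ΔH = Σ(broken) − Σ(formed) = (4524 + D) − (4975) = −451 + D
Setting this equal to −89 kJ gives D = 362 kJ/mol.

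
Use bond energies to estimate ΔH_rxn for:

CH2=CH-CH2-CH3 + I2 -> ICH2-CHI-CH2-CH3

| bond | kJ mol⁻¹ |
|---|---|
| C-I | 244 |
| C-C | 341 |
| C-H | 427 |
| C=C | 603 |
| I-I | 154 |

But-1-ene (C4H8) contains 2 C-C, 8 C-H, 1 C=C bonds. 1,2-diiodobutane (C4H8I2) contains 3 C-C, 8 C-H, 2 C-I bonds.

Bonds broken (reactants):
  C-C: 2 × 341 = 682
  C-H: 8 × 427 = 3416
  C=C: 1 × 603 = 603
  I-I: 1 × 154 = 154
  Σ(broken) = 4855 kJ
Bonds formed (products):
  C-C: 3 × 341 = 1023
  C-H: 8 × 427 = 3416
  C-I: 2 × 244 = 488
  Σ(formed) = 4927 kJ
ΔH = Σ(broken) − Σ(formed) = 4855 − 4927 = −72 kJ

ΔH ≈ −72 kJ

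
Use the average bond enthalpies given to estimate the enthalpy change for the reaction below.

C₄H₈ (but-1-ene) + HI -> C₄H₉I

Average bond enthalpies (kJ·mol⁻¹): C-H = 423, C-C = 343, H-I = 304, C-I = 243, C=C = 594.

Bonds broken (reactants):
  C-C: 2 × 343 = 686
  C-H: 8 × 423 = 3384
  C=C: 1 × 594 = 594
  H-I: 1 × 304 = 304
  Σ(broken) = 4968 kJ
Bonds formed (products):
  C-C: 3 × 343 = 1029
  C-H: 9 × 423 = 3807
  C-I: 1 × 243 = 243
  Σ(formed) = 5079 kJ
ΔH = Σ(broken) − Σ(formed) = 4968 − 5079 = −111 kJ

ΔH ≈ −111 kJ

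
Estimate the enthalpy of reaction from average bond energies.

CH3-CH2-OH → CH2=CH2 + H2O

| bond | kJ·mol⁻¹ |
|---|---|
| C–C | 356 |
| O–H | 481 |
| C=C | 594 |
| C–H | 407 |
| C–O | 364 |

ΔH ≈ +52 kJ

Bonds broken (reactants):
  C–C: 1 × 356 = 356
  C–H: 5 × 407 = 2035
  C–O: 1 × 364 = 364
  O–H: 1 × 481 = 481
  Σ(broken) = 3236 kJ
Bonds formed (products):
  C–H: 4 × 407 = 1628
  C=C: 1 × 594 = 594
  O–H: 2 × 481 = 962
  Σ(formed) = 3184 kJ
ΔH = Σ(broken) − Σ(formed) = 3236 − 3184 = +52 kJ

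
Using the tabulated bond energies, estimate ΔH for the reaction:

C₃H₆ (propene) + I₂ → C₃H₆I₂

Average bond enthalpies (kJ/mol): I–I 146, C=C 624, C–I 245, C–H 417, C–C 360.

ΔH ≈ −80 kJ

Bonds broken (reactants):
  C–C: 1 × 360 = 360
  C–H: 6 × 417 = 2502
  C=C: 1 × 624 = 624
  I–I: 1 × 146 = 146
  Σ(broken) = 3632 kJ
Bonds formed (products):
  C–C: 2 × 360 = 720
  C–H: 6 × 417 = 2502
  C–I: 2 × 245 = 490
  Σ(formed) = 3712 kJ
ΔH = Σ(broken) − Σ(formed) = 3632 − 3712 = −80 kJ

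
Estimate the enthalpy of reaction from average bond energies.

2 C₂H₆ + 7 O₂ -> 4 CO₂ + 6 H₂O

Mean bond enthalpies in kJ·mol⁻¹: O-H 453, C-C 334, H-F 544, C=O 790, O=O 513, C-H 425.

Bonds broken (reactants):
  C-C: 2 × 334 = 668
  C-H: 12 × 425 = 5100
  O=O: 7 × 513 = 3591
  Σ(broken) = 9359 kJ
Bonds formed (products):
  C=O: 8 × 790 = 6320
  O-H: 12 × 453 = 5436
  Σ(formed) = 11756 kJ
ΔH = Σ(broken) − Σ(formed) = 9359 − 11756 = −2397 kJ

ΔH ≈ −2397 kJ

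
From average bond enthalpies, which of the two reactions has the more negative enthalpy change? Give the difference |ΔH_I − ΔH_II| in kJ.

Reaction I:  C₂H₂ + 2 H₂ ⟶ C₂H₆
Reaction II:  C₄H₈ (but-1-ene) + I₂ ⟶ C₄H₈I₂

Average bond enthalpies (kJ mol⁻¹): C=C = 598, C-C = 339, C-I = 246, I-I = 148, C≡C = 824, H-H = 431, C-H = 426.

Reaction I:
  Bonds broken (reactants):
    C≡C: 1 × 824 = 824
    C-H: 2 × 426 = 852
    H-H: 2 × 431 = 862
    Σ(broken) = 2538 kJ
  Bonds formed (products):
    C-C: 1 × 339 = 339
    C-H: 6 × 426 = 2556
    Σ(formed) = 2895 kJ
  ΔH_I = 2538 − 2895 = −357 kJ
Reaction II:
  Bonds broken (reactants):
    C-C: 2 × 339 = 678
    C-H: 8 × 426 = 3408
    C=C: 1 × 598 = 598
    I-I: 1 × 148 = 148
    Σ(broken) = 4832 kJ
  Bonds formed (products):
    C-C: 3 × 339 = 1017
    C-H: 8 × 426 = 3408
    C-I: 2 × 246 = 492
    Σ(formed) = 4917 kJ
  ΔH_II = 4832 − 4917 = −85 kJ
ΔH_I − ΔH_II = −272 kJ, so reaction I has the more negative ΔH; |ΔH_I − ΔH_II| = 272 kJ.

Reaction I, by 272 kJ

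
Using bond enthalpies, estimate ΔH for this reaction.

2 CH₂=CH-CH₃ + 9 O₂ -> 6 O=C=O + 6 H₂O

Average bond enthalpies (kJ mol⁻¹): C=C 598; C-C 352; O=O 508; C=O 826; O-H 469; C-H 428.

ΔH ≈ −3932 kJ

Bonds broken (reactants):
  C-C: 2 × 352 = 704
  C-H: 12 × 428 = 5136
  C=C: 2 × 598 = 1196
  O=O: 9 × 508 = 4572
  Σ(broken) = 11608 kJ
Bonds formed (products):
  C=O: 12 × 826 = 9912
  O-H: 12 × 469 = 5628
  Σ(formed) = 15540 kJ
ΔH = Σ(broken) − Σ(formed) = 11608 − 15540 = −3932 kJ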